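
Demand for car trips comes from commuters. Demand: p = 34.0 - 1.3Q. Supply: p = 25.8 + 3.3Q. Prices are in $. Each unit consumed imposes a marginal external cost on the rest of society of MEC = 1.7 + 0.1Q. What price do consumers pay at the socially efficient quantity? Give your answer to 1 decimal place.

P = $32.2

Social marginal benefit = demand − MEC = 32.3 - 1.4Q.
Set SMB = MC: 32.3 - 1.4Q = 25.8 + 3.3Q → Q* = 1.3830.
Consumer price on the demand curve at Q*: 34.0 − 1.3×1.3830 = 32.2021.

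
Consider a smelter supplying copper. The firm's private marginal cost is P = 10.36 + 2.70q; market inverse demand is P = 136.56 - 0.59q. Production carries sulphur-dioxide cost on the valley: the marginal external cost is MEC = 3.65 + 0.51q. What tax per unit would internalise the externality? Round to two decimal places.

Social marginal cost = private MC + MEC = 14.01 + 3.21q.
Set SMC = demand: 14.01 + 3.21q = 136.56 - 0.59q → q* = 32.2500.
The Pigouvian tax equals MEC at q*: 3.65 + 0.51×32.2500 = 20.0975.

tax = 20.10 per unit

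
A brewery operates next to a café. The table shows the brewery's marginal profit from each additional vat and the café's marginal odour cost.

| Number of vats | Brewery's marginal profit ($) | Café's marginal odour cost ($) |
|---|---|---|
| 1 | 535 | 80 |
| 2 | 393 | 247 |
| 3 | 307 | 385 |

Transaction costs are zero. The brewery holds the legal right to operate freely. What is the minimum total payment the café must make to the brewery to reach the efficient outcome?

$307

Left alone the brewery would choose level 3 (marginal profit stays positive).
Efficient level: k* = 2 (marginal profit ≥ marginal odour cost through 2).
The café must at least cover the brewery's forgone profit from cutting 3→2: 307 = 307.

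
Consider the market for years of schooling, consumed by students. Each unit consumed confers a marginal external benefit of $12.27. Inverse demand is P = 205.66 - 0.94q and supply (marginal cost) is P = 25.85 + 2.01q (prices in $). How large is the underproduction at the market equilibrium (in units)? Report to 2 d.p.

4.16 units

Market equilibrium (private): 25.85 + 2.01q = 205.66 - 0.94q → q_m = 60.9525.
Social marginal benefit = demand + MEB = 217.93 - 0.94q.
Set SMB = MC: 217.93 - 0.94q = 25.85 + 2.01q → q* = 65.1119.
Gap = |60.9525 − 65.1119| = 4.1594.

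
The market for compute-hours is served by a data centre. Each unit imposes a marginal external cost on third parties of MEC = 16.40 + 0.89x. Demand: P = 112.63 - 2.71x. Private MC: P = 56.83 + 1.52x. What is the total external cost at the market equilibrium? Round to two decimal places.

Market equilibrium (private): 56.83 + 1.52x = 112.63 - 2.71x → x_m = 13.1915.
Total external cost = ∫₀^{x_m} (16.40 + 0.89x) dx = 16.40×13.1915 + ½×0.89×13.1915² = 293.7776.

293.78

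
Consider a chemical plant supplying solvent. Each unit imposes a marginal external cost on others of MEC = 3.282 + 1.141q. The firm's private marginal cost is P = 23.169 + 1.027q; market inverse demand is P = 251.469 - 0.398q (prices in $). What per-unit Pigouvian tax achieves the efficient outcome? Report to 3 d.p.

tax = $103.339 per unit

Social marginal cost = private MC + MEC = 26.451 + 2.168q.
Set SMC = demand: 26.451 + 2.168q = 251.469 - 0.398q → q* = 87.6921.
The Pigouvian tax equals MEC at q*: 3.282 + 1.141×87.6921 = 103.3387.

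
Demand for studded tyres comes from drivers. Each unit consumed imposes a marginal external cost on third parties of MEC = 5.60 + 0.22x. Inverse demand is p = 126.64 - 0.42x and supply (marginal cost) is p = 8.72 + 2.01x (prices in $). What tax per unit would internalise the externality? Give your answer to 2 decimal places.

tax = $14.92 per unit

Social marginal benefit = demand − MEC = 121.04 - 0.64x.
Set SMB = MC: 121.04 - 0.64x = 8.72 + 2.01x → x* = 42.3849.
The Pigouvian tax equals MEC at x*: 5.60 + 0.22×42.3849 = 14.9247.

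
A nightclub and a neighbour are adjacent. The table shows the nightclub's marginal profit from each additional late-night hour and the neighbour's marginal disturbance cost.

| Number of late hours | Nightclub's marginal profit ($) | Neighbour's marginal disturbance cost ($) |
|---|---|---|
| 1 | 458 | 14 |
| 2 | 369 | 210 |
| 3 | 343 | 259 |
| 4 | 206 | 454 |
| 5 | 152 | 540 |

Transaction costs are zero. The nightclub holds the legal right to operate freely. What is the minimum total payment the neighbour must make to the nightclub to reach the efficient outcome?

$358

Left alone the nightclub would choose level 5 (marginal profit stays positive).
Efficient level: k* = 3 (marginal profit ≥ marginal disturbance cost through 3).
The neighbour must at least cover the nightclub's forgone profit from cutting 5→3: 206 + 152 = 358.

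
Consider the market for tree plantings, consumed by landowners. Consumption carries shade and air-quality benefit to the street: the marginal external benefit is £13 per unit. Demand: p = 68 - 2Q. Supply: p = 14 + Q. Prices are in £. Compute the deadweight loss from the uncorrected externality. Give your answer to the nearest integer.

DWL = £28

Market equilibrium (private): 14 + Q = 68 - 2Q → Q_m = 18.0000.
Social marginal benefit = demand + MEB = 81 - 2Q.
Set SMB = MC: 81 - 2Q = 14 + Q → Q* = 22.3333.
Height of the DWL triangle at Q_m is SMB(Q_m) − MC(Q_m) = MEB(Q_m) = 13.0000.
DWL = ½ × 4.3333 × 13.0000 = 28.1665.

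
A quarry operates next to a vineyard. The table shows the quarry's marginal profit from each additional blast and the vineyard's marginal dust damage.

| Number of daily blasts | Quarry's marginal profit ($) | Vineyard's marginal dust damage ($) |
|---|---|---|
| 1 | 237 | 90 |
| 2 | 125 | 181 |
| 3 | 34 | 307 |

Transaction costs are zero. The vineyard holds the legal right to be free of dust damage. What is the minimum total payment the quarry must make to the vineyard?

$90

Efficient level: marginal profit ≥ marginal dust damage through level 1, so k* = 1.
With the vineyard holding the right, the quarry must at least compensate total damage at k*: 90 = 90.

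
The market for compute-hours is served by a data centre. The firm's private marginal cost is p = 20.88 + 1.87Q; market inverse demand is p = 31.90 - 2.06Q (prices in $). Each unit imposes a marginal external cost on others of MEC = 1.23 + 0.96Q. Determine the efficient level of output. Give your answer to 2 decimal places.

Social marginal cost = private MC + MEC = 22.11 + 2.83Q.
Set SMC = demand: 22.11 + 2.83Q = 31.90 - 2.06Q → Q* = 2.0020.

Q* = 2.00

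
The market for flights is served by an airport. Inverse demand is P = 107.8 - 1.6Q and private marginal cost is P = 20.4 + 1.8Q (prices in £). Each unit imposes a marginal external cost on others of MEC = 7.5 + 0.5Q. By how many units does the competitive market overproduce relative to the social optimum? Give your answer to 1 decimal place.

5.2 units

Market equilibrium (private): 20.4 + 1.8Q = 107.8 - 1.6Q → Q_m = 25.7059.
Social marginal cost = private MC + MEC = 27.9 + 2.3Q.
Set SMC = demand: 27.9 + 2.3Q = 107.8 - 1.6Q → Q* = 20.4872.
Gap = |25.7059 − 20.4872| = 5.2187.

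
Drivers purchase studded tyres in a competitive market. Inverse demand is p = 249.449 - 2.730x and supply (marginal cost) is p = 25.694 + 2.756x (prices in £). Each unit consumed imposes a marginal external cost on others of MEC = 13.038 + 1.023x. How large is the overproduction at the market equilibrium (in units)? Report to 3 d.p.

8.413 units

Market equilibrium (private): 25.694 + 2.756x = 249.449 - 2.730x → x_m = 40.7865.
Social marginal benefit = demand − MEC = 236.411 - 3.753x.
Set SMB = MC: 236.411 - 3.753x = 25.694 + 2.756x → x* = 32.3732.
Gap = |40.7865 − 32.3732| = 8.4133.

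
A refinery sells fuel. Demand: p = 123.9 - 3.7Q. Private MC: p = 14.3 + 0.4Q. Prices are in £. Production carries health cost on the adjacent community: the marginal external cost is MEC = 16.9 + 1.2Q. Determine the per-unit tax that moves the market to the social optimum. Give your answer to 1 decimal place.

tax = £37.9 per unit

Social marginal cost = private MC + MEC = 31.2 + 1.6Q.
Set SMC = demand: 31.2 + 1.6Q = 123.9 - 3.7Q → Q* = 17.4906.
The Pigouvian tax equals MEC at Q*: 16.9 + 1.2×17.4906 = 37.8887.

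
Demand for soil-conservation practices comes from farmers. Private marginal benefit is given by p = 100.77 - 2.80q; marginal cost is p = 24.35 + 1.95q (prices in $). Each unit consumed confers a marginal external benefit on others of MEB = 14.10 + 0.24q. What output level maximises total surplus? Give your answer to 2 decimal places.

Social marginal benefit = demand + MEB = 114.87 - 2.56q.
Set SMB = MC: 114.87 - 2.56q = 24.35 + 1.95q → q* = 20.0710.

q* = 20.07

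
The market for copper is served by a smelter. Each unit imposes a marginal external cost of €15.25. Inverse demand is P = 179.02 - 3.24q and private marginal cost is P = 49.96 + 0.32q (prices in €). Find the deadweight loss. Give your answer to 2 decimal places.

DWL = €32.66

Market equilibrium (private): 49.96 + 0.32q = 179.02 - 3.24q → q_m = 36.2528.
Social marginal cost = private MC + MEC = 65.21 + 0.32q.
Set SMC = demand: 65.21 + 0.32q = 179.02 - 3.24q → q* = 31.9691.
The welfare-loss triangle has base |q_m − q*| and height MEC(q_m) (the vertical gap between SMC and demand is zero at q* and MEC at q_m).
DWL = ½ × 4.2837 × 15.2500 = 32.6632.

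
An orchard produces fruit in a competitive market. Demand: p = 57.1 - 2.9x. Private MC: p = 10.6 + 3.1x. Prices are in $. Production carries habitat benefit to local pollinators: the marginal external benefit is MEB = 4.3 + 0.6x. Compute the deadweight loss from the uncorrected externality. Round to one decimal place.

DWL = $7.4

Market equilibrium (private): 10.6 + 3.1x = 57.1 - 2.9x → x_m = 7.7500.
Social marginal cost = private MC − MEB = 6.3 + 2.5x.
Set SMC = demand: 6.3 + 2.5x = 57.1 - 2.9x → x* = 9.4074.
The welfare-loss triangle has base |x_m − x*| and height MEB(x_m) (the vertical gap between SMC and demand is zero at x* and MEB at x_m).
DWL = ½ × 1.6574 × 8.9500 = 7.4169.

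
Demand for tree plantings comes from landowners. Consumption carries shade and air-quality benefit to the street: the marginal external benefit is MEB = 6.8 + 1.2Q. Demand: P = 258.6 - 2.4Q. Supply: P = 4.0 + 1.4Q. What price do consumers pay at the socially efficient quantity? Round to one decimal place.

Social marginal benefit = demand + MEB = 265.4 - 1.2Q.
Set SMB = MC: 265.4 - 1.2Q = 4.0 + 1.4Q → Q* = 100.5385.
Consumer price on the demand curve at Q*: 258.6 − 2.4×100.5385 = 17.3076.

P = 17.3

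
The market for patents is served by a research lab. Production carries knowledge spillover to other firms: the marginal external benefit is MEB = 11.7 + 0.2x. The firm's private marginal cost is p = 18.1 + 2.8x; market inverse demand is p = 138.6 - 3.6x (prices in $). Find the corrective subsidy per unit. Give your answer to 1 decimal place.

subsidy = $16.0 per unit

Social marginal cost = private MC − MEB = 6.4 + 2.6x.
Set SMC = demand: 6.4 + 2.6x = 138.6 - 3.6x → x* = 21.3226.
The Pigouvian subsidy equals MEB at x*: 11.7 + 0.2×21.3226 = 15.9645.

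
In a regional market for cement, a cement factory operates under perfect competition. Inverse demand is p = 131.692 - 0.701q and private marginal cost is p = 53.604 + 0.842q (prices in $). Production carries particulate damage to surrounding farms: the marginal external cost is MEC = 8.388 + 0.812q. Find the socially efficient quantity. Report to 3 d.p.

Social marginal cost = private MC + MEC = 61.992 + 1.654q.
Set SMC = demand: 61.992 + 1.654q = 131.692 - 0.701q → q* = 29.5966.

q* = 29.597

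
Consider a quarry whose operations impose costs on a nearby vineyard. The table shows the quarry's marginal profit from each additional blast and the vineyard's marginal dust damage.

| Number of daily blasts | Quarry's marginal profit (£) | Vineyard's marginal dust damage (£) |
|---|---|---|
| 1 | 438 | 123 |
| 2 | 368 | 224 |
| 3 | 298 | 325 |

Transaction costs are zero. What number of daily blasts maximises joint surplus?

Bargaining reaches the level where marginal profit last exceeds marginal dust damage.
That holds through level 2 (368 ≥ 224) but not at 3 (298 < 325).

2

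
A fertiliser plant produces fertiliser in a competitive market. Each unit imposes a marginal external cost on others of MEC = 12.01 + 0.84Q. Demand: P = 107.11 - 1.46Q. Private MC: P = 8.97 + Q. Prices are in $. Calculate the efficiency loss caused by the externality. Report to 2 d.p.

Market equilibrium (private): 8.97 + Q = 107.11 - 1.46Q → Q_m = 39.8943.
Social marginal cost = private MC + MEC = 20.98 + 1.84Q.
Set SMC = demand: 20.98 + 1.84Q = 107.11 - 1.46Q → Q* = 26.1000.
The loss is the area between SMC and demand from Q* to Q_m; with linear curves that's a triangle of height MEC(Q_m).
DWL = ½ × 13.7943 × 45.5212 = 313.9665.

DWL = $313.97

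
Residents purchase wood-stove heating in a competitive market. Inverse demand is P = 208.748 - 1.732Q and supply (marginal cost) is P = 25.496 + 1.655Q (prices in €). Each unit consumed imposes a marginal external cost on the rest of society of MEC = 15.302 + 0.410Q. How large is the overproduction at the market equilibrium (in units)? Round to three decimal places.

Market equilibrium (private): 25.496 + 1.655Q = 208.748 - 1.732Q → Q_m = 54.1045.
Social marginal benefit = demand − MEC = 193.446 - 2.142Q.
Set SMB = MC: 193.446 - 2.142Q = 25.496 + 1.655Q → Q* = 44.2323.
Gap = |54.1045 − 44.2323| = 9.8722.

9.872 units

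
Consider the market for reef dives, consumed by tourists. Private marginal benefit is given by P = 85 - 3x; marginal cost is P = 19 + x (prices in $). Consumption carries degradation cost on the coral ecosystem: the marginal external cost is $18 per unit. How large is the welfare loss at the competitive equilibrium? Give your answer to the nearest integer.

DWL = $41

Market equilibrium (private): 19 + x = 85 - 3x → x_m = 16.5000.
Social marginal benefit = demand − MEC = 67 - 3x.
Set SMB = MC: 67 - 3x = 19 + x → x* = 12.0000.
The welfare-loss triangle has base |x_m − x*| and height MEC(x_m) (the vertical gap between SMB and MC is zero at x* and MEC at x_m).
DWL = ½ × 4.5000 × 18.0000 = 40.5000.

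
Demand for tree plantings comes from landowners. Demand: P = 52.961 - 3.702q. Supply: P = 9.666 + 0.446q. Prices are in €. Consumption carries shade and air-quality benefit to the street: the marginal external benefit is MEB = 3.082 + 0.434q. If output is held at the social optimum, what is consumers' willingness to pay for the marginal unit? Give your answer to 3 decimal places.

Social marginal benefit = demand + MEB = 56.043 - 3.268q.
Set SMB = MC: 56.043 - 3.268q = 9.666 + 0.446q → q* = 12.4871.
Consumer price on the demand curve at q*: 52.961 − 3.702×12.4871 = 6.7338.

P = €6.734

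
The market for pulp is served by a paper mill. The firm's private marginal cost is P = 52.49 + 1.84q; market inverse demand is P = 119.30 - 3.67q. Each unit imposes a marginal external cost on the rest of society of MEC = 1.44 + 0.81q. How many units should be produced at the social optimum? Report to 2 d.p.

Social marginal cost = private MC + MEC = 53.93 + 2.65q.
Set SMC = demand: 53.93 + 2.65q = 119.30 - 3.67q → q* = 10.3434.

q* = 10.34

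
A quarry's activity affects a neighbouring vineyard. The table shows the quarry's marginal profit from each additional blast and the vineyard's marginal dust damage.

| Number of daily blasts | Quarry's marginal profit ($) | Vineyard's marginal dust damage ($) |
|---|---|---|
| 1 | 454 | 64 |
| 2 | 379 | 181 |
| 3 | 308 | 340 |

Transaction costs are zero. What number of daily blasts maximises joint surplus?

Bargaining reaches the level where marginal profit last exceeds marginal dust damage.
That holds through level 2 (379 ≥ 181) but not at 3 (308 < 340).

2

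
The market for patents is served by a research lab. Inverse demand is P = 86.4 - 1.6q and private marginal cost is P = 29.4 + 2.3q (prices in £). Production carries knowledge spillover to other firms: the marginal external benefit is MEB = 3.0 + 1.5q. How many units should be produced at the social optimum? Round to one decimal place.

q* = 25.0

Social marginal cost = private MC − MEB = 26.4 + 0.8q.
Set SMC = demand: 26.4 + 0.8q = 86.4 - 1.6q → q* = 25.0000.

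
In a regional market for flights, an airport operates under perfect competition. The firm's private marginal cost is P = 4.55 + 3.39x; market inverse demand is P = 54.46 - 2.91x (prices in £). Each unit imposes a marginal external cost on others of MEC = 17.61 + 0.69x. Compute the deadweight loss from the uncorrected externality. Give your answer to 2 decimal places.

DWL = £38.09

Market equilibrium (private): 4.55 + 3.39x = 54.46 - 2.91x → x_m = 7.9222.
Social marginal cost = private MC + MEC = 22.16 + 4.08x.
Set SMC = demand: 22.16 + 4.08x = 54.46 - 2.91x → x* = 4.6209.
The welfare-loss triangle has base |x_m − x*| and height MEC(x_m) (the vertical gap between SMC and demand is zero at x* and MEC at x_m).
DWL = ½ × 3.3013 × 23.0763 = 38.0909.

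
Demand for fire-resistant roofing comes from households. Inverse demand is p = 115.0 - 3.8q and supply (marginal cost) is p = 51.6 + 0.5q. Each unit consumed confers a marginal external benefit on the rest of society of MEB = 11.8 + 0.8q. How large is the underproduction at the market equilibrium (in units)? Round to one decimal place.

Market equilibrium (private): 51.6 + 0.5q = 115.0 - 3.8q → q_m = 14.7442.
Social marginal benefit = demand + MEB = 126.8 - 3.0q.
Set SMB = MC: 126.8 - 3.0q = 51.6 + 0.5q → q* = 21.4857.
Gap = |14.7442 − 21.4857| = 6.7415.

6.7 units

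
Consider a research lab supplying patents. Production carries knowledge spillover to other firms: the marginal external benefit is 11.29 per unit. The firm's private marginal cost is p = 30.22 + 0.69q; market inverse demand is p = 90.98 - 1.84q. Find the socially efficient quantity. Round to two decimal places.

Social marginal cost = private MC − MEB = 18.93 + 0.69q.
Set SMC = demand: 18.93 + 0.69q = 90.98 - 1.84q → q* = 28.4783.

q* = 28.48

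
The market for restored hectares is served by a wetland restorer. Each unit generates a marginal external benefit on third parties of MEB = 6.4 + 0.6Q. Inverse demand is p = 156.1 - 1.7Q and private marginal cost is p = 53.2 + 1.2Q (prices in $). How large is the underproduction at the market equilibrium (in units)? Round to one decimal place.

Market equilibrium (private): 53.2 + 1.2Q = 156.1 - 1.7Q → Q_m = 35.4828.
Social marginal cost = private MC − MEB = 46.8 + 0.6Q.
Set SMC = demand: 46.8 + 0.6Q = 156.1 - 1.7Q → Q* = 47.5217.
Gap = |35.4828 − 47.5217| = 12.0389.

12.0 units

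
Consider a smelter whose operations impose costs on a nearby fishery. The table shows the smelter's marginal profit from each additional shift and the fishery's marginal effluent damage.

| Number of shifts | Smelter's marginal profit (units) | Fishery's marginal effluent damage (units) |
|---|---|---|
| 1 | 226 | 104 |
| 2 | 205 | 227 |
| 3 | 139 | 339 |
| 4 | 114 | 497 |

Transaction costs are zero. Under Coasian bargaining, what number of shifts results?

1

Bargaining reaches the level where marginal profit last exceeds marginal effluent damage.
That holds through level 1 (226 ≥ 104) but not at 2 (205 < 227).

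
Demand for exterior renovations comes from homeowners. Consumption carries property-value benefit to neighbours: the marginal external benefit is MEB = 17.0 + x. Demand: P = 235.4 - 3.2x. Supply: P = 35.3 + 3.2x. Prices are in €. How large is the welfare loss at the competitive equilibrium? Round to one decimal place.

DWL = €215.7

Market equilibrium (private): 35.3 + 3.2x = 235.4 - 3.2x → x_m = 31.2656.
Social marginal benefit = demand + MEB = 252.4 - 2.2x.
Set SMB = MC: 252.4 - 2.2x = 35.3 + 3.2x → x* = 40.2037.
The welfare-loss triangle has base |x_m − x*| and height MEB(x_m) (the vertical gap between SMB and MC is zero at x* and MEB at x_m).
DWL = ½ × 8.9381 × 48.2656 = 215.7014.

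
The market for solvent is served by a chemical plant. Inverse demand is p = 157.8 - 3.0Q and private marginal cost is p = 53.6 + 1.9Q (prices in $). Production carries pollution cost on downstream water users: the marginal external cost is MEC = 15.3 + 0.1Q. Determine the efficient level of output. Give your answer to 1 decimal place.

Q* = 17.8

Social marginal cost = private MC + MEC = 68.9 + 2.0Q.
Set SMC = demand: 68.9 + 2.0Q = 157.8 - 3.0Q → Q* = 17.7800.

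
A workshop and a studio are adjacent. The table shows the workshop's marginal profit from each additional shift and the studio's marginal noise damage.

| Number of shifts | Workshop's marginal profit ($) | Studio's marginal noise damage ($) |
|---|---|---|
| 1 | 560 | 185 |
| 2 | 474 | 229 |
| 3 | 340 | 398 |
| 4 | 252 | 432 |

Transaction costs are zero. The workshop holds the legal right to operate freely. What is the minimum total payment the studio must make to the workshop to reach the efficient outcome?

Left alone the workshop would choose level 4 (marginal profit stays positive).
Efficient level: k* = 2 (marginal profit ≥ marginal noise damage through 2).
The studio must at least cover the workshop's forgone profit from cutting 4→2: 340 + 252 = 592.

$592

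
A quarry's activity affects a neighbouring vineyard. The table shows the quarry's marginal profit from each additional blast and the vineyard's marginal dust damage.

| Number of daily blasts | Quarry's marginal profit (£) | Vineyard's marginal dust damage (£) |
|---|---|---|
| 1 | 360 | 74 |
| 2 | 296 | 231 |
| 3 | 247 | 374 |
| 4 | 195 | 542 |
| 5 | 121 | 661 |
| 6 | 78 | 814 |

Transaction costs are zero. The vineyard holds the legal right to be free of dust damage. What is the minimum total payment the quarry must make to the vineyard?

Efficient level: marginal profit ≥ marginal dust damage through level 2, so k* = 2.
With the vineyard holding the right, the quarry must at least compensate total damage at k*: 74 + 231 = 305.

£305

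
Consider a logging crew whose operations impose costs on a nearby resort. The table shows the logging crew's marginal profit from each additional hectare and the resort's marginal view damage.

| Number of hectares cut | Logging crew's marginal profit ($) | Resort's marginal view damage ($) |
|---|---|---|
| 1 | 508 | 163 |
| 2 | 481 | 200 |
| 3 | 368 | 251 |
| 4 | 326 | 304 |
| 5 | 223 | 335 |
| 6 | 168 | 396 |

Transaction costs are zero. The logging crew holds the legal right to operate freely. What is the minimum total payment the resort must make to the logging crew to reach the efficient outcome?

Left alone the logging crew would choose level 6 (marginal profit stays positive).
Efficient level: k* = 4 (marginal profit ≥ marginal view damage through 4).
The resort must at least cover the logging crew's forgone profit from cutting 6→4: 223 + 168 = 391.

$391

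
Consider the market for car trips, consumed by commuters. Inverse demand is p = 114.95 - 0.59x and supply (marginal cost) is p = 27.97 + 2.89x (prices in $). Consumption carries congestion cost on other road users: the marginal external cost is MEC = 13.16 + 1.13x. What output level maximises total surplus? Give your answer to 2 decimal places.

x* = 16.01

Social marginal benefit = demand − MEC = 101.79 - 1.72x.
Set SMB = MC: 101.79 - 1.72x = 27.97 + 2.89x → x* = 16.0130.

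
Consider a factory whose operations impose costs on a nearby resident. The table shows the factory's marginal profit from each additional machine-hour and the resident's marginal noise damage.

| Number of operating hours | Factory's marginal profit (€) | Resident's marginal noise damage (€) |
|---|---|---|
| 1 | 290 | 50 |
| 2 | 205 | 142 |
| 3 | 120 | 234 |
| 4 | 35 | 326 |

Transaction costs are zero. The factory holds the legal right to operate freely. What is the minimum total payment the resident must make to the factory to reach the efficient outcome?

€155

Left alone the factory would choose level 4 (marginal profit stays positive).
Efficient level: k* = 2 (marginal profit ≥ marginal noise damage through 2).
The resident must at least cover the factory's forgone profit from cutting 4→2: 120 + 35 = 155.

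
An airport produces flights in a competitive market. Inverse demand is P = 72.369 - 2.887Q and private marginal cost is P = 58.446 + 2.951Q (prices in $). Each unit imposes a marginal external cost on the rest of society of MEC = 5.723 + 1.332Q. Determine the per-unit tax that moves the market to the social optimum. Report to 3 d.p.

Social marginal cost = private MC + MEC = 64.169 + 4.283Q.
Set SMC = demand: 64.169 + 4.283Q = 72.369 - 2.887Q → Q* = 1.1437.
The Pigouvian tax equals MEC at Q*: 5.723 + 1.332×1.1437 = 7.2464.

tax = $7.246 per unit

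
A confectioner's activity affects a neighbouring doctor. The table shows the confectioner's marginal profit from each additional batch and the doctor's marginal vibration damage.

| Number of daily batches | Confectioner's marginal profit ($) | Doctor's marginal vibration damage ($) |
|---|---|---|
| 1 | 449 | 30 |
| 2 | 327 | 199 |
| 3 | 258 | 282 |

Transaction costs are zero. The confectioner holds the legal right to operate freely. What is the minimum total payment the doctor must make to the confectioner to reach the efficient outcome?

$258

Left alone the confectioner would choose level 3 (marginal profit stays positive).
Efficient level: k* = 2 (marginal profit ≥ marginal vibration damage through 2).
The doctor must at least cover the confectioner's forgone profit from cutting 3→2: 258 = 258.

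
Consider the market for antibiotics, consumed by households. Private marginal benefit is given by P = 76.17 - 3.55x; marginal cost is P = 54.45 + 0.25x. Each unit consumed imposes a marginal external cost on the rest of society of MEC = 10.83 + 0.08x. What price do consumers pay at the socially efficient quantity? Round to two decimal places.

P = 66.21

Social marginal benefit = demand − MEC = 65.34 - 3.63x.
Set SMB = MC: 65.34 - 3.63x = 54.45 + 0.25x → x* = 2.8067.
Consumer price on the demand curve at x*: 76.17 − 3.55×2.8067 = 66.2062.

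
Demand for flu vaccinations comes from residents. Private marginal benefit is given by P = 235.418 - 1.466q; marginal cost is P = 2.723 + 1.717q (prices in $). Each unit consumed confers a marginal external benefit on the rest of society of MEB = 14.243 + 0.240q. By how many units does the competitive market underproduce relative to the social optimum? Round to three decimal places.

10.801 units

Market equilibrium (private): 2.723 + 1.717q = 235.418 - 1.466q → q_m = 73.1056.
Social marginal benefit = demand + MEB = 249.661 - 1.226q.
Set SMB = MC: 249.661 - 1.226q = 2.723 + 1.717q → q* = 83.9069.
Gap = |73.1056 − 83.9069| = 10.8013.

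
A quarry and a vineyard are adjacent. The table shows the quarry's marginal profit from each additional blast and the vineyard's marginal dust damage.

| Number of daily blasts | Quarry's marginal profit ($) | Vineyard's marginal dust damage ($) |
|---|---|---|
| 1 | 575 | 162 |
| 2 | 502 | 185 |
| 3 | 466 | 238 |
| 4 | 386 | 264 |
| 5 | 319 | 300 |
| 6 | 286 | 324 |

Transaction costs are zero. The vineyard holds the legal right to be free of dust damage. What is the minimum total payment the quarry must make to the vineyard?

Efficient level: marginal profit ≥ marginal dust damage through level 5, so k* = 5.
With the vineyard holding the right, the quarry must at least compensate total damage at k*: 162 + 185 + 238 + 264 + 300 = 1149.

$1149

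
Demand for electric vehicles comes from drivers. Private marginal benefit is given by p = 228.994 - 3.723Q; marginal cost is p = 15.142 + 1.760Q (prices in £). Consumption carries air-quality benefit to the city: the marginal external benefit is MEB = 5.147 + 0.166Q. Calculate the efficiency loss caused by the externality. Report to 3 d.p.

DWL = £12.701

Market equilibrium (private): 15.142 + 1.760Q = 228.994 - 3.723Q → Q_m = 39.0027.
Social marginal benefit = demand + MEB = 234.141 - 3.557Q.
Set SMB = MC: 234.141 - 3.557Q = 15.142 + 1.760Q → Q* = 41.1885.
The loss is the area between SMB and MC from Q* to Q_m; with linear curves that's a triangle of height MEB(Q_m).
DWL = ½ × 2.1858 × 11.6215 = 12.7011.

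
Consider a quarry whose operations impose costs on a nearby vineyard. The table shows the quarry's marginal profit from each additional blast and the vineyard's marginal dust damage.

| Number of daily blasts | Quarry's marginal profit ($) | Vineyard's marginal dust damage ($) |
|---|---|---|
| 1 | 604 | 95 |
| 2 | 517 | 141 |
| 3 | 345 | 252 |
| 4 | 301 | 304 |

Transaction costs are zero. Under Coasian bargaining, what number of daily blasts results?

Bargaining reaches the level where marginal profit last exceeds marginal dust damage.
That holds through level 3 (345 ≥ 252) but not at 4 (301 < 304).

3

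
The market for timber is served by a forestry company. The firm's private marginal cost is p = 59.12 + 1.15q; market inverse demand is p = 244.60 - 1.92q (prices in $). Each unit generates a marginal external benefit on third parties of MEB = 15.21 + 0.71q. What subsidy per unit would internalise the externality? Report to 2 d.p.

subsidy = $75.59 per unit

Social marginal cost = private MC − MEB = 43.91 + 0.44q.
Set SMC = demand: 43.91 + 0.44q = 244.60 - 1.92q → q* = 85.0381.
The Pigouvian subsidy equals MEB at q*: 15.21 + 0.71×85.0381 = 75.5871.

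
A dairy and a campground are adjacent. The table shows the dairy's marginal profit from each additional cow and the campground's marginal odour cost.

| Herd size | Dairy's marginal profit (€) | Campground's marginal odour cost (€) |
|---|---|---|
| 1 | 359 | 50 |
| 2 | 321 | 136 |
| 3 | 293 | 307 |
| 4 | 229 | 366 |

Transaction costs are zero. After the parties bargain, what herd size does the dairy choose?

Bargaining reaches the level where marginal profit last exceeds marginal odour cost.
That holds through level 2 (321 ≥ 136) but not at 3 (293 < 307).

2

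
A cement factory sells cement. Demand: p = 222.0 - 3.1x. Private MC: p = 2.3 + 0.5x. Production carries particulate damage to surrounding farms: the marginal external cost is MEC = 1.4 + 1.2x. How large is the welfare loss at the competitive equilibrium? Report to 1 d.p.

Market equilibrium (private): 2.3 + 0.5x = 222.0 - 3.1x → x_m = 61.0278.
Social marginal cost = private MC + MEC = 3.7 + 1.7x.
Set SMC = demand: 3.7 + 1.7x = 222.0 - 3.1x → x* = 45.4792.
The loss is the area between SMC and demand from x* to x_m; with linear curves that's a triangle of height MEC(x_m).
DWL = ½ × 15.5486 × 74.6333 = 580.2217.

DWL = 580.2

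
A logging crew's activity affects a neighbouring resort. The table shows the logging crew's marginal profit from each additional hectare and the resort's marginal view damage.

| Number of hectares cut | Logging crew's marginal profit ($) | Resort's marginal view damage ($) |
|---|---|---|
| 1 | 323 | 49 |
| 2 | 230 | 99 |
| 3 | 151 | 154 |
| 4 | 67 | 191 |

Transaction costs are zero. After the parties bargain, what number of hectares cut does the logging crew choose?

2

Bargaining reaches the level where marginal profit last exceeds marginal view damage.
That holds through level 2 (230 ≥ 99) but not at 3 (151 < 154).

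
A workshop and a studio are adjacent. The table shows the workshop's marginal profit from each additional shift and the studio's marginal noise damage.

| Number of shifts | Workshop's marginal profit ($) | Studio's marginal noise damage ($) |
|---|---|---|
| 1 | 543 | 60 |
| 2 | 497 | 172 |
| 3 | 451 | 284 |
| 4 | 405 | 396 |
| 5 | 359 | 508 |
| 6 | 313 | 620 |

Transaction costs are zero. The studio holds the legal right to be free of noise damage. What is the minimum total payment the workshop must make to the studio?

$912

Efficient level: marginal profit ≥ marginal noise damage through level 4, so k* = 4.
With the studio holding the right, the workshop must at least compensate total damage at k*: 60 + 172 + 284 + 396 = 912.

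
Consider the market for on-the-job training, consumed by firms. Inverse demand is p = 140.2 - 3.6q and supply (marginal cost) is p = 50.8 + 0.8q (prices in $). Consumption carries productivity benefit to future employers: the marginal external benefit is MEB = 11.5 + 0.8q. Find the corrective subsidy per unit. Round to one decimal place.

subsidy = $33.9 per unit

Social marginal benefit = demand + MEB = 151.7 - 2.8q.
Set SMB = MC: 151.7 - 2.8q = 50.8 + 0.8q → q* = 28.0278.
The Pigouvian subsidy equals MEB at q*: 11.5 + 0.8×28.0278 = 33.9222.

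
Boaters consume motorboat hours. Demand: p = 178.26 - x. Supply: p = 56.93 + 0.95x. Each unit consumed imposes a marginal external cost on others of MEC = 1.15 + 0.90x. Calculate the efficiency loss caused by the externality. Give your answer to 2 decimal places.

DWL = 572.97

Market equilibrium (private): 56.93 + 0.95x = 178.26 - x → x_m = 62.2205.
Social marginal benefit = demand − MEC = 177.11 - 1.90x.
Set SMB = MC: 177.11 - 1.90x = 56.93 + 0.95x → x* = 42.1684.
Height of the DWL triangle at x_m is MC(x_m) − SMB(x_m) = MEC(x_m) = 57.1485.
DWL = ½ × 20.0521 × 57.1485 = 572.9737.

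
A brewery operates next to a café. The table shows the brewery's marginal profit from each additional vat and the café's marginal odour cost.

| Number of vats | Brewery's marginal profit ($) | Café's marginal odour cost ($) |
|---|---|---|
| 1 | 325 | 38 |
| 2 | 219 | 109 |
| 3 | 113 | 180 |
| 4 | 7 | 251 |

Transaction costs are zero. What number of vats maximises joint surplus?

2

Bargaining reaches the level where marginal profit last exceeds marginal odour cost.
That holds through level 2 (219 ≥ 109) but not at 3 (113 < 180).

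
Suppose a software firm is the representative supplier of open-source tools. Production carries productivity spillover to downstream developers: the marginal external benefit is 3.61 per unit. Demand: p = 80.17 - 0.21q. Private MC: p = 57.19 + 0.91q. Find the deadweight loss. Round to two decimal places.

DWL = 5.82

Market equilibrium (private): 57.19 + 0.91q = 80.17 - 0.21q → q_m = 20.5179.
Social marginal cost = private MC − MEB = 53.58 + 0.91q.
Set SMC = demand: 53.58 + 0.91q = 80.17 - 0.21q → q* = 23.7411.
Height of the DWL triangle at q_m is demand(q_m) − SMC(q_m) = MEB(q_m) = 3.6100.
DWL = ½ × 3.2232 × 3.6100 = 5.8179.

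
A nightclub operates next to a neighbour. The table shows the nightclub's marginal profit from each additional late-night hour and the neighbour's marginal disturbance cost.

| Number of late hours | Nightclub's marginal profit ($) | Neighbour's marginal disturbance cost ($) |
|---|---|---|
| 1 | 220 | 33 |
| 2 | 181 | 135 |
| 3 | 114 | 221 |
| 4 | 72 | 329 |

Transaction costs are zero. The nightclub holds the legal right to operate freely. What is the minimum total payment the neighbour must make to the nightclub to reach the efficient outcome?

Left alone the nightclub would choose level 4 (marginal profit stays positive).
Efficient level: k* = 2 (marginal profit ≥ marginal disturbance cost through 2).
The neighbour must at least cover the nightclub's forgone profit from cutting 4→2: 114 + 72 = 186.

$186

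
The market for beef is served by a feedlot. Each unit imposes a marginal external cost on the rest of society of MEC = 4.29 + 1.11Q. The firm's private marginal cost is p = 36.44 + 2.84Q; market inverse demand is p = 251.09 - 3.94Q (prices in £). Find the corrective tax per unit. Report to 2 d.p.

tax = £33.88 per unit

Social marginal cost = private MC + MEC = 40.73 + 3.95Q.
Set SMC = demand: 40.73 + 3.95Q = 251.09 - 3.94Q → Q* = 26.6616.
The Pigouvian tax equals MEC at Q*: 4.29 + 1.11×26.6616 = 33.8844.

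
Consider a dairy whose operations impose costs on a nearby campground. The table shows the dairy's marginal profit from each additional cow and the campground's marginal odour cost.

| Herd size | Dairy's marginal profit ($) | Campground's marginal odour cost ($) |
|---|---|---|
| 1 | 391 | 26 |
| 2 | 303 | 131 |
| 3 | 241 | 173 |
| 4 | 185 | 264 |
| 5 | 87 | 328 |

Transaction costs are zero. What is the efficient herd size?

Bargaining reaches the level where marginal profit last exceeds marginal odour cost.
That holds through level 3 (241 ≥ 173) but not at 4 (185 < 264).

3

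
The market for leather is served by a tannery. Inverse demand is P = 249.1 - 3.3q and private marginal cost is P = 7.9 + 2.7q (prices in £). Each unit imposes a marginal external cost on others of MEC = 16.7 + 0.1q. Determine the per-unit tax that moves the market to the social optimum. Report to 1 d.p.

Social marginal cost = private MC + MEC = 24.6 + 2.8q.
Set SMC = demand: 24.6 + 2.8q = 249.1 - 3.3q → q* = 36.8033.
The Pigouvian tax equals MEC at q*: 16.7 + 0.1×36.8033 = 20.3803.

tax = £20.4 per unit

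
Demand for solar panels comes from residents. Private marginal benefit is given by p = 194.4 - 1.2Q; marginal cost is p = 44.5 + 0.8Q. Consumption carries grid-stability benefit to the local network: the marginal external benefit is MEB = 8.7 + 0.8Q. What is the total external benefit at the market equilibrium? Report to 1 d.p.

2899.1

Market equilibrium (private): 44.5 + 0.8Q = 194.4 - 1.2Q → Q_m = 74.9500.
Total external benefit = ∫₀^{Q_m} (8.7 + 0.8Q) dQ = 8.7×74.9500 + ½×0.8×74.9500² = 2899.0660.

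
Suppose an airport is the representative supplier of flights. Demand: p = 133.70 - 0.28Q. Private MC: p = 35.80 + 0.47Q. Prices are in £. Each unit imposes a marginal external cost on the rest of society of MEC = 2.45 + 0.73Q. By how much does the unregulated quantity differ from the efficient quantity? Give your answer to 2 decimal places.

Market equilibrium (private): 35.80 + 0.47Q = 133.70 - 0.28Q → Q_m = 130.5333.
Social marginal cost = private MC + MEC = 38.25 + 1.20Q.
Set SMC = demand: 38.25 + 1.20Q = 133.70 - 0.28Q → Q* = 64.4932.
Gap = |130.5333 − 64.4932| = 66.0401.

66.04 units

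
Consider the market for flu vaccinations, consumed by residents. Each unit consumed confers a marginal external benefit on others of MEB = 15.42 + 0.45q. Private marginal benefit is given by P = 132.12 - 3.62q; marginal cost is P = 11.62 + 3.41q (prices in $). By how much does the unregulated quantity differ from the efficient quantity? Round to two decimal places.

3.52 units

Market equilibrium (private): 11.62 + 3.41q = 132.12 - 3.62q → q_m = 17.1408.
Social marginal benefit = demand + MEB = 147.54 - 3.17q.
Set SMB = MC: 147.54 - 3.17q = 11.62 + 3.41q → q* = 20.6565.
Gap = |17.1408 − 20.6565| = 3.5157.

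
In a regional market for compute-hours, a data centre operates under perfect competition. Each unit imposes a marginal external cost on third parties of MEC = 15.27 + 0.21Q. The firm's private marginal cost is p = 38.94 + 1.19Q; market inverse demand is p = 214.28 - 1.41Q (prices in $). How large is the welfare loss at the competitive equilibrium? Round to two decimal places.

Market equilibrium (private): 38.94 + 1.19Q = 214.28 - 1.41Q → Q_m = 67.4385.
Social marginal cost = private MC + MEC = 54.21 + 1.40Q.
Set SMC = demand: 54.21 + 1.40Q = 214.28 - 1.41Q → Q* = 56.9644.
Between Q* and Q_m the wedge SMC − demand runs linearly from 0 to MEC(Q_m), so the loss is a triangle.
DWL = ½ × 10.4741 × 29.4321 = 154.1374.

DWL = $154.14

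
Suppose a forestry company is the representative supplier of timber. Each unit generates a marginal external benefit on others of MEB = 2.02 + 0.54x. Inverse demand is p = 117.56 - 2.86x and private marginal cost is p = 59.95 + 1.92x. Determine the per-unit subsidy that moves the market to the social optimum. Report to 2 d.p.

subsidy = 9.61 per unit

Social marginal cost = private MC − MEB = 57.93 + 1.38x.
Set SMC = demand: 57.93 + 1.38x = 117.56 - 2.86x → x* = 14.0637.
The Pigouvian subsidy equals MEB at x*: 2.02 + 0.54×14.0637 = 9.6144.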